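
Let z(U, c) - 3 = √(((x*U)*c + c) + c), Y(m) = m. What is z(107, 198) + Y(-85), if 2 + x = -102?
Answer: -82 + 6*I*√61193 ≈ -82.0 + 1484.2*I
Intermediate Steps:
x = -104 (x = -2 - 102 = -104)
z(U, c) = 3 + √(2*c - 104*U*c) (z(U, c) = 3 + √(((-104*U)*c + c) + c) = 3 + √((-104*U*c + c) + c) = 3 + √((c - 104*U*c) + c) = 3 + √(2*c - 104*U*c))
z(107, 198) + Y(-85) = (3 + √2*√(198*(1 - 52*107))) - 85 = (3 + √2*√(198*(1 - 5564))) - 85 = (3 + √2*√(198*(-5563))) - 85 = (3 + √2*√(-1101474)) - 85 = (3 + √2*(3*I*√122386)) - 85 = (3 + 6*I*√61193) - 85 = -82 + 6*I*√61193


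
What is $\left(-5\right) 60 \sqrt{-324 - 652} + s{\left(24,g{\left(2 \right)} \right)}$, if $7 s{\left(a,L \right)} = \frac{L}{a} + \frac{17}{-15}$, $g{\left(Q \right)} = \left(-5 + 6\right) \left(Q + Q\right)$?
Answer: $- \frac{29}{210} - 1200 i \sqrt{61} \approx -0.1381 - 9372.3 i$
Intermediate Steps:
$g{\left(Q \right)} = 2 Q$ ($g{\left(Q \right)} = 1 \cdot 2 Q = 2 Q$)
$s{\left(a,L \right)} = - \frac{17}{105} + \frac{L}{7 a}$ ($s{\left(a,L \right)} = \frac{\frac{L}{a} + \frac{17}{-15}}{7} = \frac{\frac{L}{a} + 17 \left(- \frac{1}{15}\right)}{7} = \frac{\frac{L}{a} - \frac{17}{15}}{7} = \frac{- \frac{17}{15} + \frac{L}{a}}{7} = - \frac{17}{105} + \frac{L}{7 a}$)
$\left(-5\right) 60 \sqrt{-324 - 652} + s{\left(24,g{\left(2 \right)} \right)} = \left(-5\right) 60 \sqrt{-324 - 652} - \left(\frac{17}{105} - \frac{2 \cdot 2}{7 \cdot 24}\right) = - 300 \sqrt{-976} - \left(\frac{17}{105} - \frac{1}{42}\right) = - 300 \cdot 4 i \sqrt{61} + \left(- \frac{17}{105} + \frac{1}{42}\right) = - 1200 i \sqrt{61} - \frac{29}{210} = - \frac{29}{210} - 1200 i \sqrt{61}$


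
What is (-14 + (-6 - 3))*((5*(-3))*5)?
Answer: 1725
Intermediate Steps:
(-14 + (-6 - 3))*((5*(-3))*5) = (-14 - 9)*(-15*5) = -23*(-75) = 1725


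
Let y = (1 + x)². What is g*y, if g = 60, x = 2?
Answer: 540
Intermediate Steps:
y = 9 (y = (1 + 2)² = 3² = 9)
g*y = 60*9 = 540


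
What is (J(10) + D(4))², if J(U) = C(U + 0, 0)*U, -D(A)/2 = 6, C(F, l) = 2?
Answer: 64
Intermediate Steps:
D(A) = -12 (D(A) = -2*6 = -12)
J(U) = 2*U
(J(10) + D(4))² = (2*10 - 12)² = (20 - 12)² = 8² = 64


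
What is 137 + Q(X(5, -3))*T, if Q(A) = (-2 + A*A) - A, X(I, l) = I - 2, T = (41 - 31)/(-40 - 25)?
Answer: 1773/13 ≈ 136.38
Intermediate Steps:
T = -2/13 (T = 10/(-65) = 10*(-1/65) = -2/13 ≈ -0.15385)
X(I, l) = -2 + I
Q(A) = -2 + A² - A (Q(A) = (-2 + A²) - A = -2 + A² - A)
137 + Q(X(5, -3))*T = 137 + (-2 + (-2 + 5)² - (-2 + 5))*(-2/13) = 137 + (-2 + 3² - 1*3)*(-2/13) = 137 + (-2 + 9 - 3)*(-2/13) = 137 + 4*(-2/13) = 137 - 8/13 = 1773/13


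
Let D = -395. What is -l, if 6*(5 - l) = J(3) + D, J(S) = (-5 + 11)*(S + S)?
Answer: -389/6 ≈ -64.833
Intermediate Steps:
J(S) = 12*S (J(S) = 6*(2*S) = 12*S)
l = 389/6 (l = 5 - (12*3 - 395)/6 = 5 - (36 - 395)/6 = 5 - ⅙*(-359) = 5 + 359/6 = 389/6 ≈ 64.833)
-l = -1*389/6 = -389/6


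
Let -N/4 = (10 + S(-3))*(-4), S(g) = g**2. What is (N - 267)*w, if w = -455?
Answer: -16835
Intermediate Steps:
N = 304 (N = -4*(10 + (-3)**2)*(-4) = -4*(10 + 9)*(-4) = -76*(-4) = -4*(-76) = 304)
(N - 267)*w = (304 - 267)*(-455) = 37*(-455) = -16835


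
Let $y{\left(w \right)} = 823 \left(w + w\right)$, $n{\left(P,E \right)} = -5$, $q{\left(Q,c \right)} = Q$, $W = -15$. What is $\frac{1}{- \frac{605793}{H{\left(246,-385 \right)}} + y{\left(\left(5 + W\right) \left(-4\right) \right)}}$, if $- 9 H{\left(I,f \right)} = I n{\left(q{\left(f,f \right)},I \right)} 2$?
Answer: $\frac{820}{52171421} \approx 1.5717 \cdot 10^{-5}$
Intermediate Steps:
$H{\left(I,f \right)} = \frac{10 I}{9}$ ($H{\left(I,f \right)} = - \frac{I \left(-5\right) 2}{9} = - \frac{- 5 I 2}{9} = - \frac{\left(-10\right) I}{9} = \frac{10 I}{9}$)
$y{\left(w \right)} = 1646 w$ ($y{\left(w \right)} = 823 \cdot 2 w = 1646 w$)
$\frac{1}{- \frac{605793}{H{\left(246,-385 \right)}} + y{\left(\left(5 + W\right) \left(-4\right) \right)}} = \frac{1}{- \frac{605793}{\frac{10}{9} \cdot 246} + 1646 \left(5 - 15\right) \left(-4\right)} = \frac{1}{- \frac{605793}{\frac{820}{3}} + 1646 \left(\left(-10\right) \left(-4\right)\right)} = \frac{1}{\left(-605793\right) \frac{3}{820} + 1646 \cdot 40} = \frac{1}{- \frac{1817379}{820} + 65840} = \frac{1}{\frac{52171421}{820}} = \frac{820}{52171421}$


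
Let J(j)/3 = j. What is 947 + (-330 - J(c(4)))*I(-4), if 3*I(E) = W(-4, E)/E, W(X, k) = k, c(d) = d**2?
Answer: 821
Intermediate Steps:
J(j) = 3*j
I(E) = 1/3 (I(E) = (E/E)/3 = (1/3)*1 = 1/3)
947 + (-330 - J(c(4)))*I(-4) = 947 + (-330 - 3*4**2)*(1/3) = 947 + (-330 - 3*16)*(1/3) = 947 + (-330 - 1*48)*(1/3) = 947 + (-330 - 48)*(1/3) = 947 - 378*1/3 = 947 - 126 = 821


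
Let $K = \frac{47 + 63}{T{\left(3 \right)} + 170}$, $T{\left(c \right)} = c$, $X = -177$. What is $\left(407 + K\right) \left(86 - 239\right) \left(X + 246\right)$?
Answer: $- \frac{744490197}{173} \approx -4.3034 \cdot 10^{6}$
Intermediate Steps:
$K = \frac{110}{173}$ ($K = \frac{47 + 63}{3 + 170} = \frac{110}{173} \approx 0.63584$)
$\left(407 + K\right) \left(86 - 239\right) \left(X + 246\right) = \left(407 + \frac{110}{173}\right) \left(86 - 239\right) \left(-177 + 246\right) = \frac{70521 \left(\left(-153\right) 69\right)}{173} = \frac{70521}{173} \left(-10557\right) = - \frac{744490197}{173}$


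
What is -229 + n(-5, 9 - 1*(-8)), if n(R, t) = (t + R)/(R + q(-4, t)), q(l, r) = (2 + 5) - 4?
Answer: -235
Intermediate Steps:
q(l, r) = 3 (q(l, r) = 7 - 4 = 3)
n(R, t) = (R + t)/(3 + R) (n(R, t) = (t + R)/(R + 3) = (R + t)/(3 + R))
-229 + n(-5, 9 - 1*(-8)) = -229 + (-5 + (9 - 1*(-8)))/(3 - 5) = -229 + (-5 + (9 + 8))/(-2) = -229 - (-5 + 17)/2 = -229 - ½*12 = -229 - 6 = -235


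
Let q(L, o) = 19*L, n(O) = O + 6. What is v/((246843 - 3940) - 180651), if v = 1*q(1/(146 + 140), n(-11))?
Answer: 19/17804072 ≈ 1.0672e-6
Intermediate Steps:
n(O) = 6 + O
v = 19/286 (v = 1*(19/(146 + 140)) = 1*(19/286) = 19/286 ≈ 0.066434)
v/((246843 - 3940) - 180651) = 19/(286*((246843 - 3940) - 180651)) = 19/(286*(242903 - 180651)) = (19/286)/62252 = (19/286)*(1/62252) = 19/17804072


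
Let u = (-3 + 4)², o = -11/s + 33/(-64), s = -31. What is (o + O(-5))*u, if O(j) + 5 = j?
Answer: -20159/1984 ≈ -10.161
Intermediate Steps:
O(j) = -5 + j
o = -319/1984 (o = -11/(-31) + 33/(-64) = -11*(-1/31) + 33*(-1/64) = 11/31 - 33/64 = -319/1984 ≈ -0.16079)
u = 1 (u = 1² = 1)
(o + O(-5))*u = (-319/1984 + (-5 - 5))*1 = (-319/1984 - 10)*1 = -20159/1984*1 = -20159/1984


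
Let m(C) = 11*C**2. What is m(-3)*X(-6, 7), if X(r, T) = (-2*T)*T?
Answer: -9702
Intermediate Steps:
X(r, T) = -2*T**2
m(-3)*X(-6, 7) = (11*(-3)**2)*(-2*7**2) = (11*9)*(-2*49) = 99*(-98) = -9702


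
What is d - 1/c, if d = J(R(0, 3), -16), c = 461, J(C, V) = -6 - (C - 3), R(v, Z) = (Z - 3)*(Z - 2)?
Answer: -1384/461 ≈ -3.0022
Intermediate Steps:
R(v, Z) = (-3 + Z)*(-2 + Z)
J(C, V) = -3 - C (J(C, V) = -6 - (-3 + C) = -6 + (3 - C) = -3 - C)
d = -3 (d = -3 - (6 + 3**2 - 5*3) = -3 - (6 + 9 - 15) = -3 - 1*0 = -3 + 0 = -3)
d - 1/c = -3 - 1/461 = -1384/461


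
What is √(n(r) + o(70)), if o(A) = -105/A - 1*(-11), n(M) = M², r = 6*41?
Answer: √242102/2 ≈ 246.02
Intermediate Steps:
r = 246
o(A) = 11 - 105/A (o(A) = -105/A + 11 = 11 - 105/A)
√(n(r) + o(70)) = √(246² + (11 - 105/70)) = √(60516 + (11 - 105*1/70)) = √(60516 + (11 - 3/2)) = √(60516 + 19/2) = √(121051/2) = √242102/2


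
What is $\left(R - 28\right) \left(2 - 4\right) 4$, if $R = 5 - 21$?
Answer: $352$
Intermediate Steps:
$R = -16$
$\left(R - 28\right) \left(2 - 4\right) 4 = \left(-16 - 28\right) \left(2 - 4\right) 4 = - 44 \left(\left(-2\right) 4\right) = \left(-44\right) \left(-8\right) = 352$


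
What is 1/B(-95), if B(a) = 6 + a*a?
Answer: 1/9031 ≈ 0.00011073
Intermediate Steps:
B(a) = 6 + a²
1/B(-95) = 1/(6 + (-95)²) = 1/(6 + 9025) = 1/9031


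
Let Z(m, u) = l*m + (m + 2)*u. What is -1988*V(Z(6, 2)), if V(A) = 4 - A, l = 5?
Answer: 83496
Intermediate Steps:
Z(m, u) = 5*m + u*(2 + m) (Z(m, u) = 5*m + (m + 2)*u = 5*m + (2 + m)*u = 5*m + u*(2 + m))
-1988*V(Z(6, 2)) = -1988*(4 - (2*2 + 5*6 + 6*2)) = -1988*(4 - (4 + 30 + 12)) = -1988*(4 - 1*46) = -1988*(4 - 46) = -1988*(-42) = 83496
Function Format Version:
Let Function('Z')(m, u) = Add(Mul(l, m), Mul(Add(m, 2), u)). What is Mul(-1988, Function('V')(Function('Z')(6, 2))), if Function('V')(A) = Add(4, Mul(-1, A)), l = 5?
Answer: 83496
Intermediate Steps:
Function('Z')(m, u) = Add(Mul(5, m), Mul(u, Add(2, m))) (Function('Z')(m, u) = Add(Mul(5, m), Mul(Add(m, 2), u)) = Add(Mul(5, m), Mul(Add(2, m), u)) = Add(Mul(5, m), Mul(u, Add(2, m))))
Mul(-1988, Function('V')(Function('Z')(6, 2))) = Mul(-1988, Add(4, Mul(-1, Add(Mul(2, 2), Mul(5, 6), Mul(6, 2))))) = Mul(-1988, Add(4, Mul(-1, Add(4, 30, 12)))) = Mul(-1988, Add(4, Mul(-1, 46))) = Mul(-1988, Add(4, -46)) = Mul(-1988, -42) = 83496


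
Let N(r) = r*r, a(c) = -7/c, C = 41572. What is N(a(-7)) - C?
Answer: -41571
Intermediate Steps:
N(r) = r²
N(a(-7)) - C = (-7/(-7))² - 1*41572 = (-7*(-⅐))² - 41572 = 1² - 41572 = 1 - 41572 = -41571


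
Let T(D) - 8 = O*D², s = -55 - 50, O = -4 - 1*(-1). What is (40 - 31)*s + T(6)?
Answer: -1045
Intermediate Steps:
O = -3 (O = -4 + 1 = -3)
s = -105
T(D) = 8 - 3*D²
(40 - 31)*s + T(6) = (40 - 31)*(-105) + (8 - 3*6²) = 9*(-105) + (8 - 3*36) = -945 + (8 - 108) = -945 - 100 = -1045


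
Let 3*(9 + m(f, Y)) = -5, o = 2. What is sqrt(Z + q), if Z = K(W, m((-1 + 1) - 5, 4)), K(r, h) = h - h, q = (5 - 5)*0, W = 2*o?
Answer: 0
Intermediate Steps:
W = 4 (W = 2*2 = 4)
m(f, Y) = -32/3 (m(f, Y) = -9 + (1/3)*(-5) = -9 - 5/3 = -32/3)
q = 0 (q = 0*0 = 0)
K(r, h) = 0
Z = 0
sqrt(Z + q) = sqrt(0 + 0) = sqrt(0) = 0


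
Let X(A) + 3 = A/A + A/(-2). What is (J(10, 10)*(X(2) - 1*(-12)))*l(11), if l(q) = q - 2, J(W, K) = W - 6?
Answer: 324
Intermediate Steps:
X(A) = -2 - A/2 (X(A) = -3 + (A/A + A/(-2)) = -3 + (1 + A*(-½)) = -3 + (1 - A/2) = -2 - A/2)
J(W, K) = -6 + W
l(q) = -2 + q
(J(10, 10)*(X(2) - 1*(-12)))*l(11) = ((-6 + 10)*((-2 - ½*2) - 1*(-12)))*(-2 + 11) = (4*((-2 - 1) + 12))*9 = (4*(-3 + 12))*9 = (4*9)*9 = 36*9 = 324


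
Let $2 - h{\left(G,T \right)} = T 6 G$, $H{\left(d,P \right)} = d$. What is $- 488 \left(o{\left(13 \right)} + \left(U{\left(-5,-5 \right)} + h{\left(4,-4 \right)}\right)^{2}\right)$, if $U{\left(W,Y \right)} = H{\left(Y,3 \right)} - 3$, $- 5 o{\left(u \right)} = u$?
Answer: $- \frac{19757656}{5} \approx -3.9515 \cdot 10^{6}$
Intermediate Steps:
$o{\left(u \right)} = - \frac{u}{5}$
$h{\left(G,T \right)} = 2 - 6 G T$ ($h{\left(G,T \right)} = 2 - T 6 G = 2 - 6 T G = 2 - 6 G T$)
$U{\left(W,Y \right)} = -3 + Y$ ($U{\left(W,Y \right)} = Y - 3 = -3 + Y$)
$- 488 \left(o{\left(13 \right)} + \left(U{\left(-5,-5 \right)} + h{\left(4,-4 \right)}\right)^{2}\right) = - 488 \left(\left(- \frac{1}{5}\right) 13 + \left(\left(-3 - 5\right) - \left(-2 + 24 \left(-4\right)\right)\right)^{2}\right) = - 488 \left(- \frac{13}{5} + \left(-8 + \left(2 + 96\right)\right)^{2}\right) = - 488 \left(- \frac{13}{5} + \left(-8 + 98\right)^{2}\right) = - 488 \left(- \frac{13}{5} + 90^{2}\right) = - 488 \left(- \frac{13}{5} + 8100\right) = \left(-488\right) \frac{40487}{5} = - \frac{19757656}{5}$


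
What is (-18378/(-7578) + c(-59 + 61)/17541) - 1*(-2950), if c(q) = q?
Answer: 21802955153/7384761 ≈ 2952.4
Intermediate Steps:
(-18378/(-7578) + c(-59 + 61)/17541) - 1*(-2950) = (-18378/(-7578) + (-59 + 61)/17541) - 1*(-2950) = (-18378*(-1/7578) + 2*(1/17541)) + 2950 = (1021/421 + 2/17541) + 2950 = 17910203/7384761 + 2950 = 21802955153/7384761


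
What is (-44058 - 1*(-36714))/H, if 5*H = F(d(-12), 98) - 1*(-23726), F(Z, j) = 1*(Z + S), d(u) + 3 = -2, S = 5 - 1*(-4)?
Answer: -1224/791 ≈ -1.5474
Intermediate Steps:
S = 9 (S = 5 + 4 = 9)
d(u) = -5 (d(u) = -3 - 2 = -5)
F(Z, j) = 9 + Z (F(Z, j) = 1*(Z + 9) = 1*(9 + Z) = 9 + Z)
H = 4746 (H = ((9 - 5) - 1*(-23726))/5 = (4 + 23726)/5 = (1/5)*23730 = 4746)
(-44058 - 1*(-36714))/H = (-44058 - 1*(-36714))/4746 = (-44058 + 36714)*(1/4746) = -7344*1/4746 = -1224/791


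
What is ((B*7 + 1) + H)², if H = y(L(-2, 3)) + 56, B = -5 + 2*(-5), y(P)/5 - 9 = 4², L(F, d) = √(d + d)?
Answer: 5929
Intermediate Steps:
L(F, d) = √2*√d (L(F, d) = √(2*d) = √2*√d)
y(P) = 125 (y(P) = 45 + 5*4² = 45 + 5*16 = 45 + 80 = 125)
B = -15 (B = -5 - 10 = -15)
H = 181 (H = 125 + 56 = 181)
((B*7 + 1) + H)² = ((-15*7 + 1) + 181)² = ((-105 + 1) + 181)² = (-104 + 181)² = 77² = 5929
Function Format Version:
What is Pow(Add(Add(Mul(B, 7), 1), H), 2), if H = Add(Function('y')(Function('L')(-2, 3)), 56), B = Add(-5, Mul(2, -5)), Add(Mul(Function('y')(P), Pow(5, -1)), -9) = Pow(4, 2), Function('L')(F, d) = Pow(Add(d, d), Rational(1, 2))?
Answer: 5929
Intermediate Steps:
Function('L')(F, d) = Mul(Pow(2, Rational(1, 2)), Pow(d, Rational(1, 2))) (Function('L')(F, d) = Pow(Mul(2, d), Rational(1, 2)) = Mul(Pow(2, Rational(1, 2)), Pow(d, Rational(1, 2))))
Function('y')(P) = 125 (Function('y')(P) = Add(45, Mul(5, Pow(4, 2))) = Add(45, Mul(5, 16)) = Add(45, 80) = 125)
B = -15 (B = Add(-5, -10) = -15)
H = 181 (H = Add(125, 56) = 181)
Pow(Add(Add(Mul(B, 7), 1), H), 2) = Pow(Add(Add(Mul(-15, 7), 1), 181), 2) = Pow(Add(Add(-105, 1), 181), 2) = Pow(Add(-104, 181), 2) = Pow(77, 2) = 5929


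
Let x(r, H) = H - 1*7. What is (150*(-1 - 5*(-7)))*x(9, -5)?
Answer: -61200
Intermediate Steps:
x(r, H) = -7 + H (x(r, H) = H - 7 = -7 + H)
(150*(-1 - 5*(-7)))*x(9, -5) = (150*(-1 - 5*(-7)))*(-7 - 5) = (150*(-1 + 35))*(-12) = (150*34)*(-12) = 5100*(-12) = -61200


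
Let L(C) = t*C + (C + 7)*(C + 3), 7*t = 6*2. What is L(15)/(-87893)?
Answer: -2952/615251 ≈ -0.0047980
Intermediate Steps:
t = 12/7 (t = (6*2)/7 = (1/7)*12 = 12/7 ≈ 1.7143)
L(C) = 12*C/7 + (3 + C)*(7 + C) (L(C) = 12*C/7 + (C + 7)*(C + 3) = 12*C/7 + (7 + C)*(3 + C) = 12*C/7 + (3 + C)*(7 + C))
L(15)/(-87893) = (21 + 15**2 + (82/7)*15)/(-87893) = (21 + 225 + 1230/7)*(-1/87893) = (2952/7)*(-1/87893) = -2952/615251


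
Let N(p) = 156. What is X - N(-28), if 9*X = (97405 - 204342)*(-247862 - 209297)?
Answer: 48887210579/9 ≈ 5.4319e+9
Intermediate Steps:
X = 48887211983/9 (X = ((97405 - 204342)*(-247862 - 209297))/9 = (-106937*(-457159))/9 = (⅑)*48887211983 = 48887211983/9 ≈ 5.4319e+9)
X - N(-28) = 48887211983/9 - 1*156 = 48887211983/9 - 156 = 48887210579/9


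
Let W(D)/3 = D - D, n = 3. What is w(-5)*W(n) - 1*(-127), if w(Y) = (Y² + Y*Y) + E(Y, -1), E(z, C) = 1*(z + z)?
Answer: 127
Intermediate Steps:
E(z, C) = 2*z (E(z, C) = 1*(2*z) = 2*z)
W(D) = 0 (W(D) = 3*(D - D) = 3*0 = 0)
w(Y) = 2*Y + 2*Y² (w(Y) = (Y² + Y*Y) + 2*Y = (Y² + Y²) + 2*Y = 2*Y² + 2*Y = 2*Y + 2*Y²)
w(-5)*W(n) - 1*(-127) = (2*(-5)*(1 - 5))*0 - 1*(-127) = (2*(-5)*(-4))*0 + 127 = 40*0 + 127 = 0 + 127 = 127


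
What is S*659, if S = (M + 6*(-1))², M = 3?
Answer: 5931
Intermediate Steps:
S = 9 (S = (3 + 6*(-1))² = (3 - 6)² = (-3)² = 9)
S*659 = 9*659 = 5931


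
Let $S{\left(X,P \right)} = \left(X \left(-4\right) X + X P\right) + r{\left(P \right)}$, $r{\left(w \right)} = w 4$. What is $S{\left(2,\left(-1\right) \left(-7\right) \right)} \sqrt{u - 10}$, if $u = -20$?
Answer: $26 i \sqrt{30} \approx 142.41 i$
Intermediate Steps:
$r{\left(w \right)} = 4 w$
$S{\left(X,P \right)} = - 4 X^{2} + 4 P + P X$ ($S{\left(X,P \right)} = \left(X \left(-4\right) X + X P\right) + 4 P = \left(- 4 X X + P X\right) + 4 P = \left(- 4 X^{2} + P X\right) + 4 P = - 4 X^{2} + 4 P + P X$)
$S{\left(2,\left(-1\right) \left(-7\right) \right)} \sqrt{u - 10} = \left(- 4 \cdot 2^{2} + 4 \left(\left(-1\right) \left(-7\right)\right) + \left(-1\right) \left(-7\right) 2\right) \sqrt{-20 - 10} = \left(\left(-4\right) 4 + 4 \cdot 7 + 7 \cdot 2\right) \sqrt{-30} = \left(-16 + 28 + 14\right) i \sqrt{30} = 26 i \sqrt{30}$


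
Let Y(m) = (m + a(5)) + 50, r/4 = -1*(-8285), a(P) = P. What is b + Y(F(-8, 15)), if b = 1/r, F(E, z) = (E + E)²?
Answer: 10306541/33140 ≈ 311.00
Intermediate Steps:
r = 33140 (r = 4*(-1*(-8285)) = 4*8285 = 33140)
F(E, z) = 4*E² (F(E, z) = (2*E)² = 4*E²)
Y(m) = 55 + m (Y(m) = (m + 5) + 50 = (5 + m) + 50 = 55 + m)
b = 1/33140 ≈ 3.0175e-5
b + Y(F(-8, 15)) = 1/33140 + (55 + 4*(-8)²) = 1/33140 + (55 + 4*64) = 1/33140 + (55 + 256) = 1/33140 + 311 = 10306541/33140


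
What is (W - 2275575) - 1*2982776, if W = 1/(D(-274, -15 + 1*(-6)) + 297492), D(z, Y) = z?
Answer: -1562876567517/297218 ≈ -5.2584e+6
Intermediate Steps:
W = 1/297218 (W = 1/(-274 + 297492) = 1/297218 ≈ 3.3645e-6)
(W - 2275575) - 1*2982776 = (1/297218 - 2275575) - 1*2982776 = -676341850349/297218 - 2982776 = -1562876567517/297218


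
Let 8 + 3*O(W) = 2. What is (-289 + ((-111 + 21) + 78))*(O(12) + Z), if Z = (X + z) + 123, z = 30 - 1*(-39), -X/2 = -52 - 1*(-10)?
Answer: -82474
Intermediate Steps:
O(W) = -2 (O(W) = -8/3 + (⅓)*2 = -8/3 + ⅔ = -2)
X = 84 (X = -2*(-52 - 1*(-10)) = -2*(-52 + 10) = -2*(-42) = 84)
z = 69 (z = 30 + 39 = 69)
Z = 276 (Z = (84 + 69) + 123 = 153 + 123 = 276)
(-289 + ((-111 + 21) + 78))*(O(12) + Z) = (-289 + ((-111 + 21) + 78))*(-2 + 276) = (-289 + (-90 + 78))*274 = (-289 - 12)*274 = -301*274 = -82474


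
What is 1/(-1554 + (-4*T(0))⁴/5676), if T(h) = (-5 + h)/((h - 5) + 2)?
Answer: -114939/178575206 ≈ -0.00064364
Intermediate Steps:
T(h) = (-5 + h)/(-3 + h) (T(h) = (-5 + h)/((-5 + h) + 2) = (-5 + h)/(-3 + h))
1/(-1554 + (-4*T(0))⁴/5676) = 1/(-1554 + (-4*(-5 + 0)/(-3 + 0))⁴/5676) = 1/(-1554 + (-4*(-5)/(-3))⁴*(1/5676)) = 1/(-1554 + (-(-4)*(-5)/3)⁴*(1/5676)) = 1/(-1554 + (-4*5/3)⁴*(1/5676)) = 1/(-1554 + (-20/3)⁴*(1/5676)) = 1/(-1554 + (160000/81)*(1/5676)) = 1/(-1554 + 40000/114939) = 1/(-178575206/114939) = -114939/178575206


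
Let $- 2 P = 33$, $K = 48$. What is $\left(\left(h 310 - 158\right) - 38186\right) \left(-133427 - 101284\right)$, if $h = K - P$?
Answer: $4306712139$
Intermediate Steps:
$P = - \frac{33}{2}$ ($P = \left(- \frac{1}{2}\right) 33 = - \frac{33}{2} \approx -16.5$)
$h = \frac{129}{2}$ ($h = 48 - - \frac{33}{2} = 48 + \frac{33}{2} = \frac{129}{2} \approx 64.5$)
$\left(\left(h 310 - 158\right) - 38186\right) \left(-133427 - 101284\right) = \left(\left(\frac{129}{2} \cdot 310 - 158\right) - 38186\right) \left(-133427 - 101284\right) = \left(\left(19995 - 158\right) - 38186\right) \left(-133427 - 101284\right) = \left(19837 - 38186\right) \left(-234711\right) = \left(-18349\right) \left(-234711\right) = 4306712139$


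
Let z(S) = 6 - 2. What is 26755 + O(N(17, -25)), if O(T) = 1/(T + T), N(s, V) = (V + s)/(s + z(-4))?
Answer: 428059/16 ≈ 26754.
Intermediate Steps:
z(S) = 4
N(s, V) = (V + s)/(4 + s) (N(s, V) = (V + s)/(s + 4) = (V + s)/(4 + s))
O(T) = 1/(2*T)
26755 + O(N(17, -25)) = 26755 + 1/(2*(((-25 + 17)/(4 + 17)))) = 26755 + 1/(2*((-8/21))) = 26755 + 1/(2*(((1/21)*(-8)))) = 26755 + 1/(2*(-8/21)) = 26755 + (½)*(-21/8) = 26755 - 21/16 = 428059/16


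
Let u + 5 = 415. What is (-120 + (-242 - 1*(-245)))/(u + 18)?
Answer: -117/428 ≈ -0.27336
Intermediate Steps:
u = 410 (u = -5 + 415 = 410)
(-120 + (-242 - 1*(-245)))/(u + 18) = (-120 + (-242 - 1*(-245)))/(410 + 18) = (-120 + (-242 + 245))/428 = (-120 + 3)*(1/428) = -117*1/428 = -117/428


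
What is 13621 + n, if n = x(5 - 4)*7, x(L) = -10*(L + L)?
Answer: 13481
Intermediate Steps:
x(L) = -20*L
n = -140 (n = -20*(5 - 4)*7 = -20*1*7 = -20*7 = -140)
13621 + n = 13621 - 140 = 13481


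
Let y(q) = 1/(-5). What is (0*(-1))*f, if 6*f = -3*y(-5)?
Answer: 0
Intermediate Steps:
y(q) = -⅕
f = ⅒ (f = (-3*(-⅕))/6 = (⅙)*(⅗) = ⅒ ≈ 0.10000)
(0*(-1))*f = (0*(-1))*(⅒) = 0*(⅒) = 0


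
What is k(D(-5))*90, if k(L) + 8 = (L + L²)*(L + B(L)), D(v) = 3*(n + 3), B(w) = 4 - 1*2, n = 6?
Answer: 1972440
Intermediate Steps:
B(w) = 2 (B(w) = 4 - 2 = 2)
D(v) = 27 (D(v) = 3*(6 + 3) = 3*9 = 27)
k(L) = -8 + (2 + L)*(L + L²) (k(L) = -8 + (L + L²)*(L + 2) = -8 + (L + L²)*(2 + L) = -8 + (2 + L)*(L + L²))
k(D(-5))*90 = (-8 + 27³ + 2*27 + 3*27²)*90 = (-8 + 19683 + 54 + 3*729)*90 = (-8 + 19683 + 54 + 2187)*90 = 21916*90 = 1972440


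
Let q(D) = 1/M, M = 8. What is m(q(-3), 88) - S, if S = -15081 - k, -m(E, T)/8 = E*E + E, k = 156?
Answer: 121887/8 ≈ 15236.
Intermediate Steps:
q(D) = ⅛ (q(D) = 1/8 = ⅛)
m(E, T) = -8*E - 8*E² (m(E, T) = -8*(E*E + E) = -8*(E² + E) = -8*(E + E²) = -8*E - 8*E²)
S = -15237 (S = -15081 - 1*156 = -15081 - 156 = -15237)
m(q(-3), 88) - S = -8*⅛*(1 + ⅛) - 1*(-15237) = -8*⅛*9/8 + 15237 = -9/8 + 15237 = 121887/8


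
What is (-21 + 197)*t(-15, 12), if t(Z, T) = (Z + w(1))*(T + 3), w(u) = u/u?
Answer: -36960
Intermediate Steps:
w(u) = 1
t(Z, T) = (1 + Z)*(3 + T) (t(Z, T) = (Z + 1)*(T + 3) = (1 + Z)*(3 + T))
(-21 + 197)*t(-15, 12) = (-21 + 197)*(3 + 12 + 3*(-15) + 12*(-15)) = 176*(3 + 12 - 45 - 180) = 176*(-210) = -36960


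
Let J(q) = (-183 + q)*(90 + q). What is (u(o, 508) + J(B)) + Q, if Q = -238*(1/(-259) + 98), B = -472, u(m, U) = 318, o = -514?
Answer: 8406582/37 ≈ 2.2721e+5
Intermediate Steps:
Q = -862954/37 (Q = -238*(-1/259 + 98) = -238*25381/259 = -862954/37 ≈ -23323.)
(u(o, 508) + J(B)) + Q = (318 + (-16470 + (-472)² - 93*(-472))) - 862954/37 = (318 + (-16470 + 222784 + 43896)) - 862954/37 = (318 + 250210) - 862954/37 = 250528 - 862954/37 = 8406582/37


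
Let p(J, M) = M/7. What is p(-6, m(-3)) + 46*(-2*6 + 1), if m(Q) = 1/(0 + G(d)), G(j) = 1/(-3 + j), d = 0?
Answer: -3545/7 ≈ -506.43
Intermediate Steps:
m(Q) = -3 (m(Q) = 1/(0 + 1/(-3 + 0)) = 1/(0 + 1/(-3)) = 1/(0 - ⅓) = 1/(-⅓) = -3)
p(J, M) = M/7 (p(J, M) = M*(⅐) = M/7)
p(-6, m(-3)) + 46*(-2*6 + 1) = (⅐)*(-3) + 46*(-2*6 + 1) = -3/7 + 46*(-12 + 1) = -3/7 + 46*(-11) = -3/7 - 506 = -3545/7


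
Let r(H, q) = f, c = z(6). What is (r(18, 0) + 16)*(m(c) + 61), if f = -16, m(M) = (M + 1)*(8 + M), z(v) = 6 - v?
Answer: 0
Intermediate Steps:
c = 0 (c = 6 - 1*6 = 6 - 6 = 0)
m(M) = (1 + M)*(8 + M)
r(H, q) = -16
(r(18, 0) + 16)*(m(c) + 61) = (-16 + 16)*((8 + 0**2 + 9*0) + 61) = 0*((8 + 0 + 0) + 61) = 0*(8 + 61) = 0*69 = 0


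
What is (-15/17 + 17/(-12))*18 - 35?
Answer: -2597/34 ≈ -76.382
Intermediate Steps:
(-15/17 + 17/(-12))*18 - 35 = (-15*1/17 + 17*(-1/12))*18 - 35 = (-15/17 - 17/12)*18 - 35 = -469/204*18 - 35 = -1407/34 - 35 = -2597/34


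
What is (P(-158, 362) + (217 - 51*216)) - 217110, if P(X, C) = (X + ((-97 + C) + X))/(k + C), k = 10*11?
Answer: -107573099/472 ≈ -2.2791e+5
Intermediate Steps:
k = 110
P(X, C) = (-97 + C + 2*X)/(110 + C) (P(X, C) = (X + ((-97 + C) + X))/(110 + C) = (X + (-97 + C + X))/(110 + C) = (-97 + C + 2*X)/(110 + C))
(P(-158, 362) + (217 - 51*216)) - 217110 = ((-97 + 362 + 2*(-158))/(110 + 362) + (217 - 51*216)) - 217110 = ((-97 + 362 - 316)/472 + (217 - 11016)) - 217110 = ((1/472)*(-51) - 10799) - 217110 = (-51/472 - 10799) - 217110 = -5097179/472 - 217110 = -107573099/472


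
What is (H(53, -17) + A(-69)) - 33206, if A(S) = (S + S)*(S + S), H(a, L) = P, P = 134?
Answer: -14028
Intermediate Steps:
H(a, L) = 134
A(S) = 4*S**2 (A(S) = (2*S)*(2*S) = 4*S**2)
(H(53, -17) + A(-69)) - 33206 = (134 + 4*(-69)**2) - 33206 = (134 + 4*4761) - 33206 = (134 + 19044) - 33206 = 19178 - 33206 = -14028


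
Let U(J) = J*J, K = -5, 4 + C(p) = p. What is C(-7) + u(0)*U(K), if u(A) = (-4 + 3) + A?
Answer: -36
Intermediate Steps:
u(A) = -1 + A
C(p) = -4 + p
U(J) = J²
C(-7) + u(0)*U(K) = (-4 - 7) + (-1 + 0)*(-5)² = -11 - 1*25 = -11 - 25 = -36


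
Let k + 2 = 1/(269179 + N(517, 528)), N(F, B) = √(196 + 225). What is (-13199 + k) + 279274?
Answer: 19278940128543439/72457333620 - √421/72457333620 ≈ 2.6607e+5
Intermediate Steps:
N(F, B) = √421
k = -2 + 1/(269179 + √421) ≈ -2.0000
(-13199 + k) + 279274 = (-13199 + (-144914398061/72457333620 - √421/72457333620)) + 279274 = (-956509260848441/72457333620 - √421/72457333620) + 279274 = 19278940128543439/72457333620 - √421/72457333620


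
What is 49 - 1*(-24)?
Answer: 73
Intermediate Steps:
49 - 1*(-24) = 49 + 24 = 73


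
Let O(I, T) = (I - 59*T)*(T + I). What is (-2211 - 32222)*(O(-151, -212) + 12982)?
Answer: 154005345697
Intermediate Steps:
O(I, T) = (I + T)*(I - 59*T) (O(I, T) = (I - 59*T)*(I + T) = (I + T)*(I - 59*T))
(-2211 - 32222)*(O(-151, -212) + 12982) = (-2211 - 32222)*(((-151)² - 59*(-212)² - 58*(-151)*(-212)) + 12982) = -34433*((22801 - 59*44944 - 1856696) + 12982) = -34433*((22801 - 2651696 - 1856696) + 12982) = -34433*(-4485591 + 12982) = -34433*(-4472609) = 154005345697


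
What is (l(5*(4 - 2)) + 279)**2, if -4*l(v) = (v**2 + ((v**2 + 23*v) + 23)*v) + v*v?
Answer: 1708249/4 ≈ 4.2706e+5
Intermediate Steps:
l(v) = -v**2/2 - v*(23 + v**2 + 23*v)/4 (l(v) = -((v**2 + ((v**2 + 23*v) + 23)*v) + v*v)/4 = -((v**2 + (23 + v**2 + 23*v)*v) + v**2)/4 = -((v**2 + v*(23 + v**2 + 23*v)) + v**2)/4 = -(2*v**2 + v*(23 + v**2 + 23*v))/4 = -v**2/2 - v*(23 + v**2 + 23*v)/4)
(l(5*(4 - 2)) + 279)**2 = (-5*(4 - 2)*(23 + (5*(4 - 2))**2 + 25*(5*(4 - 2)))/4 + 279)**2 = (-5*2*(23 + (5*2)**2 + 25*(5*2))/4 + 279)**2 = (-1/4*10*(23 + 10**2 + 25*10) + 279)**2 = (-1/4*10*(23 + 100 + 250) + 279)**2 = (-1/4*10*373 + 279)**2 = (-1865/2 + 279)**2 = (-1307/2)**2 = 1708249/4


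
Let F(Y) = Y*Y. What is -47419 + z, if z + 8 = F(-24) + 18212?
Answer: -28639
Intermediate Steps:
F(Y) = Y**2
z = 18780 (z = -8 + ((-24)**2 + 18212) = -8 + (576 + 18212) = -8 + 18788 = 18780)
-47419 + z = -47419 + 18780 = -28639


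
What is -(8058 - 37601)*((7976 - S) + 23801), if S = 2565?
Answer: 863010116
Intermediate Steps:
-(8058 - 37601)*((7976 - S) + 23801) = -(8058 - 37601)*((7976 - 1*2565) + 23801) = -(-29543)*((7976 - 2565) + 23801) = -(-29543)*(5411 + 23801) = -(-29543)*29212 = -1*(-863010116) = 863010116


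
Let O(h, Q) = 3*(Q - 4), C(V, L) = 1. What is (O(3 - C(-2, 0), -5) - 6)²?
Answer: 1089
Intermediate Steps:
O(h, Q) = -12 + 3*Q (O(h, Q) = 3*(-4 + Q) = -12 + 3*Q)
(O(3 - C(-2, 0), -5) - 6)² = ((-12 + 3*(-5)) - 6)² = ((-12 - 15) - 6)² = (-27 - 6)² = (-33)² = 1089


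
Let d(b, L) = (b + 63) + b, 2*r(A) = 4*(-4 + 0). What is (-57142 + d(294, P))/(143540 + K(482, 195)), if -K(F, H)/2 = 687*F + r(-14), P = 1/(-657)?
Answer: 56491/518712 ≈ 0.10891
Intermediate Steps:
r(A) = -8 (r(A) = (4*(-4 + 0))/2 = (4*(-4))/2 = (½)*(-16) = -8)
P = -1/657 ≈ -0.0015221
K(F, H) = 16 - 1374*F (K(F, H) = -2*(687*F - 8) = -2*(-8 + 687*F) = 16 - 1374*F)
d(b, L) = 63 + 2*b (d(b, L) = (63 + b) + b = 63 + 2*b)
(-57142 + d(294, P))/(143540 + K(482, 195)) = (-57142 + (63 + 2*294))/(143540 + (16 - 1374*482)) = (-57142 + (63 + 588))/(143540 + (16 - 662268)) = (-57142 + 651)/(143540 - 662252) = -56491/(-518712) = -56491*(-1/518712) = 56491/518712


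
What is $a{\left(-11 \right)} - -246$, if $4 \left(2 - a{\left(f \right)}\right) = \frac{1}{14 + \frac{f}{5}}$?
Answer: $\frac{58523}{236} \approx 247.98$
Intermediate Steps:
$a{\left(f \right)} = 2 - \frac{1}{4 \left(14 + \frac{f}{5}\right)}$
$a{\left(-11 \right)} - -246 = \frac{555 + 8 \left(-11\right)}{4 \left(70 - 11\right)} - -246 = \frac{555 - 88}{4 \cdot 59} + 246 = \frac{1}{4} \cdot \frac{1}{59} \cdot 467 + 246 = \frac{467}{236} + 246 = \frac{58523}{236}$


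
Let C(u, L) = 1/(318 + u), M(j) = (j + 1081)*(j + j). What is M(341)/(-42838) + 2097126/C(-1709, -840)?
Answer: -62481413920356/21419 ≈ -2.9171e+9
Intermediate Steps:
M(j) = 2*j*(1081 + j) (M(j) = (1081 + j)*(2*j) = 2*j*(1081 + j))
M(341)/(-42838) + 2097126/C(-1709, -840) = (2*341*(1081 + 341))/(-42838) + 2097126/(1/(318 - 1709)) = (2*341*1422)*(-1/42838) + 2097126/(1/(-1391)) = 969804*(-1/42838) + 2097126/(-1/1391) = -484902/21419 + 2097126*(-1391) = -484902/21419 - 2917102266 = -62481413920356/21419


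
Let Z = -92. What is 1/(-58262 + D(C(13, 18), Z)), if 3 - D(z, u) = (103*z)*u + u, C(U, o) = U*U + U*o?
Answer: 1/3760661 ≈ 2.6591e-7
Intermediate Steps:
C(U, o) = U² + U*o
D(z, u) = 3 - u - 103*u*z (D(z, u) = 3 - ((103*z)*u + u) = 3 - (103*u*z + u) = 3 - (u + 103*u*z) = 3 + (-u - 103*u*z) = 3 - u - 103*u*z)
1/(-58262 + D(C(13, 18), Z)) = 1/(-58262 + (3 - 1*(-92) - 103*(-92)*13*(13 + 18))) = 1/(-58262 + (3 + 92 - 103*(-92)*13*31)) = 1/(-58262 + (3 + 92 - 103*(-92)*403)) = 1/(-58262 + (3 + 92 + 3818828)) = 1/(-58262 + 3818923) = 1/3760661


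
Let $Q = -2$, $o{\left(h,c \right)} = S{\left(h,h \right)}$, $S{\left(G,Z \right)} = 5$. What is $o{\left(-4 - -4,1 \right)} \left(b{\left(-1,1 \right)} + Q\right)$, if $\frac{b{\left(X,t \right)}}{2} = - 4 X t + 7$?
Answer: $100$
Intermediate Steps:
$o{\left(h,c \right)} = 5$
$b{\left(X,t \right)} = 14 - 8 X t$ ($b{\left(X,t \right)} = 2 \left(- 4 X t + 7\right) = 2 \left(7 - 4 X t\right) = 14 - 8 X t$)
$o{\left(-4 - -4,1 \right)} \left(b{\left(-1,1 \right)} + Q\right) = 5 \left(\left(14 - \left(-8\right) 1\right) - 2\right) = 5 \left(\left(14 + 8\right) - 2\right) = 5 \left(22 - 2\right) = 5 \cdot 20 = 100$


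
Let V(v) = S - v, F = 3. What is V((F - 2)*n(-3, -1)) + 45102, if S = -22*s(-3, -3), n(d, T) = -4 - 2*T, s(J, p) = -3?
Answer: 45170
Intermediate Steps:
S = 66 (S = -22*(-3) = 66)
V(v) = 66 - v
V((F - 2)*n(-3, -1)) + 45102 = (66 - (3 - 2)*(-4 - 2*(-1))) + 45102 = (66 - (-4 + 2)) + 45102 = (66 - (-2)) + 45102 = (66 - 1*(-2)) + 45102 = (66 + 2) + 45102 = 68 + 45102 = 45170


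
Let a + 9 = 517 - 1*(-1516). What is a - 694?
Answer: 1330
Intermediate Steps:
a = 2024 (a = -9 + (517 - 1*(-1516)) = -9 + (517 + 1516) = -9 + 2033 = 2024)
a - 694 = 2024 - 694 = 1330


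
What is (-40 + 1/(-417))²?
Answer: 278255761/173889 ≈ 1600.2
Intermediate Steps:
(-40 + 1/(-417))² = (-40 - 1/417)² = (-16681/417)² = 278255761/173889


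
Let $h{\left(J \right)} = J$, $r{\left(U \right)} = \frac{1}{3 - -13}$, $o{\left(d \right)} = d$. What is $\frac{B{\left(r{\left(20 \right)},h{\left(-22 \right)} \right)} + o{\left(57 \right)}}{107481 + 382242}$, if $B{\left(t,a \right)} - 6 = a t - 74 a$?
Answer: $\frac{13517}{3917784} \approx 0.0034502$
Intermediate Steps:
$r{\left(U \right)} = \frac{1}{16}$ ($r{\left(U \right)} = \frac{1}{3 + 13} = \frac{1}{16}$)
$B{\left(t,a \right)} = 6 - 74 a + a t$ ($B{\left(t,a \right)} = 6 + \left(a t - 74 a\right) = 6 + \left(- 74 a + a t\right) = 6 - 74 a + a t$)
$\frac{B{\left(r{\left(20 \right)},h{\left(-22 \right)} \right)} + o{\left(57 \right)}}{107481 + 382242} = \frac{\left(6 - -1628 - \frac{11}{8}\right) + 57}{107481 + 382242} = \frac{\left(6 + 1628 - \frac{11}{8}\right) + 57}{489723} = \left(\frac{13061}{8} + 57\right) \frac{1}{489723} = \frac{13517}{8} \cdot \frac{1}{489723} = \frac{13517}{3917784}$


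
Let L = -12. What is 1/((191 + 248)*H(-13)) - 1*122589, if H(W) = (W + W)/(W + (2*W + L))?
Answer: -1399230795/11414 ≈ -1.2259e+5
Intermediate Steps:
H(W) = 2*W/(-12 + 3*W) (H(W) = (W + W)/(W + (2*W - 12)) = (2*W)/(W + (-12 + 2*W)) = (2*W)/(-12 + 3*W) = 2*W/(-12 + 3*W))
1/((191 + 248)*H(-13)) - 1*122589 = 1/((191 + 248)*((⅔)*(-13)/(-4 - 13))) - 1*122589 = 1/(439*((⅔)*(-13)/(-17))) - 122589 = 1/(439*((⅔)*(-13)*(-1/17))) - 122589 = 1/(439*(26/51)) - 122589 = 1/(11414/51) - 122589 = 51/11414 - 122589 = -1399230795/11414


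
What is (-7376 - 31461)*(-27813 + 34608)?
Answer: -263897415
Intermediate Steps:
(-7376 - 31461)*(-27813 + 34608) = -38837*6795 = -263897415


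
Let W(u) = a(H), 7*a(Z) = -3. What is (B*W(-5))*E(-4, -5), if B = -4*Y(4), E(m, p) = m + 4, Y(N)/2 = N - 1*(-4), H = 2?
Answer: 0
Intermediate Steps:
Y(N) = 8 + 2*N (Y(N) = 2*(N - 1*(-4)) = 2*(N + 4) = 2*(4 + N) = 8 + 2*N)
E(m, p) = 4 + m
a(Z) = -3/7 (a(Z) = (1/7)*(-3) = -3/7)
W(u) = -3/7
B = -64 (B = -4*(8 + 2*4) = -4*(8 + 8) = -4*16 = -64)
(B*W(-5))*E(-4, -5) = (-64*(-3/7))*(4 - 4) = (192/7)*0 = 0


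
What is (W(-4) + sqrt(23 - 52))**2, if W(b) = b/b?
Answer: (1 + I*sqrt(29))**2 ≈ -28.0 + 10.77*I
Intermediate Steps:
W(b) = 1
(W(-4) + sqrt(23 - 52))**2 = (1 + sqrt(23 - 52))**2 = (1 + sqrt(-29))**2 = (1 + I*sqrt(29))**2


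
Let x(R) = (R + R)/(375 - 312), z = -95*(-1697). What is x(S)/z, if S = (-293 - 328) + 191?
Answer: -172/2031309 ≈ -8.4674e-5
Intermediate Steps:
S = -430 (S = -621 + 191 = -430)
z = 161215
x(R) = 2*R/63 (x(R) = (2*R)/63 = (2*R)*(1/63) = 2*R/63)
x(S)/z = ((2/63)*(-430))/161215 = -860/63*1/161215 = -172/2031309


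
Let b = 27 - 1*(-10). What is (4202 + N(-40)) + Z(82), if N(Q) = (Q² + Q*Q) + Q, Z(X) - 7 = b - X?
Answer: 7324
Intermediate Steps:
b = 37 (b = 27 + 10 = 37)
Z(X) = 44 - X (Z(X) = 7 + (37 - X) = 44 - X)
N(Q) = Q + 2*Q² (N(Q) = (Q² + Q²) + Q = 2*Q² + Q = Q + 2*Q²)
(4202 + N(-40)) + Z(82) = (4202 - 40*(1 + 2*(-40))) + (44 - 1*82) = (4202 - 40*(1 - 80)) + (44 - 82) = (4202 - 40*(-79)) - 38 = (4202 + 3160) - 38 = 7362 - 38 = 7324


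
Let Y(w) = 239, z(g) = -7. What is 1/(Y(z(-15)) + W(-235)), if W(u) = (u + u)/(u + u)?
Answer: 1/240 ≈ 0.0041667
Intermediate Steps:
W(u) = 1 (W(u) = (2*u)/((2*u)) = (2*u)*(1/(2*u)) = 1)
1/(Y(z(-15)) + W(-235)) = 1/(239 + 1) = 1/240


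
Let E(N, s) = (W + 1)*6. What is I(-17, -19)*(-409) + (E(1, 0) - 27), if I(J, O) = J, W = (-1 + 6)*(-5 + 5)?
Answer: 6932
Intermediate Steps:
W = 0 (W = 5*0 = 0)
E(N, s) = 6 (E(N, s) = (0 + 1)*6 = 1*6 = 6)
I(-17, -19)*(-409) + (E(1, 0) - 27) = -17*(-409) + (6 - 27) = 6953 - 21 = 6932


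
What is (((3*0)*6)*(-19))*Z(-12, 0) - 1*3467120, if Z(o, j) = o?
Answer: -3467120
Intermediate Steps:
(((3*0)*6)*(-19))*Z(-12, 0) - 1*3467120 = (((3*0)*6)*(-19))*(-12) - 1*3467120 = ((0*6)*(-19))*(-12) - 3467120 = (0*(-19))*(-12) - 3467120 = 0*(-12) - 3467120 = 0 - 3467120 = -3467120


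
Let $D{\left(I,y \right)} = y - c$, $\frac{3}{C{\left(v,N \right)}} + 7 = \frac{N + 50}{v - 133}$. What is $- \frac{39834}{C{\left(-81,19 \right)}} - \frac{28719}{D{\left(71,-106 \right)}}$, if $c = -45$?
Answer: $\frac{637675026}{6527} \approx 97698.0$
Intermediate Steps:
$C{\left(v,N \right)} = \frac{3}{-7 + \frac{50 + N}{-133 + v}}$ ($C{\left(v,N \right)} = \frac{3}{-7 + \frac{N + 50}{v - 133}} = \frac{3}{-7 + \frac{50 + N}{-133 + v}}$)
$D{\left(I,y \right)} = 45 + y$ ($D{\left(I,y \right)} = y - -45 = y + 45 = 45 + y$)
$- \frac{39834}{C{\left(-81,19 \right)}} - \frac{28719}{D{\left(71,-106 \right)}} = - \frac{39834}{3 \frac{1}{981 + 19 - -567} \left(-133 - 81\right)} - \frac{28719}{45 - 106} = - \frac{39834}{3 \frac{1}{981 + 19 + 567} \left(-214\right)} - \frac{28719}{-61} = - \frac{39834}{3 \cdot \frac{1}{1567} \left(-214\right)} - - \frac{28719}{61} = - \frac{39834}{3 \cdot \frac{1}{1567} \left(-214\right)} + \frac{28719}{61} = - \frac{39834}{- \frac{642}{1567}} + \frac{28719}{61} = \left(-39834\right) \left(- \frac{1567}{642}\right) + \frac{28719}{61} = \frac{10403313}{107} + \frac{28719}{61} = \frac{637675026}{6527}$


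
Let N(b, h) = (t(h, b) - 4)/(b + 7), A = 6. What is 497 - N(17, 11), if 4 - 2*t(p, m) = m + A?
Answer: 7961/16 ≈ 497.56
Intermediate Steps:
t(p, m) = -1 - m/2 (t(p, m) = 2 - (m + 6)/2 = 2 - (6 + m)/2 = 2 + (-3 - m/2) = -1 - m/2)
N(b, h) = (-5 - b/2)/(7 + b) (N(b, h) = ((-1 - b/2) - 4)/(b + 7) = (-5 - b/2)/(7 + b))
497 - N(17, 11) = 497 - (-10 - 1*17)/(2*(7 + 17)) = 497 - (-10 - 17)/(2*24) = 497 - (-27)/(2*24) = 497 - 1*(-9/16) = 497 + 9/16 = 7961/16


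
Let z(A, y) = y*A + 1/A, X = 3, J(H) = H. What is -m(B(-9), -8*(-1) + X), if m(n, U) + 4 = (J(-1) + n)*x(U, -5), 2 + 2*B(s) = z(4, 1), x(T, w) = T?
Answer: 21/8 ≈ 2.6250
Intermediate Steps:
z(A, y) = 1/A + A*y (z(A, y) = A*y + 1/A = 1/A + A*y)
B(s) = 9/8 (B(s) = -1 + (1/4 + 4*1)/2 = -1 + (1/4 + 4)/2 = -1 + (1/2)*(17/4) = -1 + 17/8 = 9/8)
m(n, U) = -4 + U*(-1 + n) (m(n, U) = -4 + (-1 + n)*U = -4 + U*(-1 + n))
-m(B(-9), -8*(-1) + X) = -(-4 - (-8*(-1) + 3) + (-8*(-1) + 3)*(9/8)) = -(-4 - (8 + 3) + (8 + 3)*(9/8)) = -(-4 - 1*11 + 11*(9/8)) = -(-4 - 11 + 99/8) = -1*(-21/8) = 21/8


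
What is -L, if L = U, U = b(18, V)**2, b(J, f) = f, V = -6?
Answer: -36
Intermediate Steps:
U = 36 (U = (-6)**2 = 36)
L = 36
-L = -1*36 = -36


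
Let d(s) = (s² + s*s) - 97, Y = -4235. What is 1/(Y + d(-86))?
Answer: 1/10460 ≈ 9.5602e-5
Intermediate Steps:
d(s) = -97 + 2*s² (d(s) = (s² + s²) - 97 = 2*s² - 97 = -97 + 2*s²)
1/(Y + d(-86)) = 1/(-4235 + (-97 + 2*(-86)²)) = 1/(-4235 + (-97 + 2*7396)) = 1/(-4235 + (-97 + 14792)) = 1/(-4235 + 14695) = 1/10460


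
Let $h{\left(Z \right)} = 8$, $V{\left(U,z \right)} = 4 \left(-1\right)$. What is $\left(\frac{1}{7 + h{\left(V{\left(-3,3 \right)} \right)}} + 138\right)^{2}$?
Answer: $\frac{4289041}{225} \approx 19062.0$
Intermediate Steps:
$V{\left(U,z \right)} = -4$
$\left(\frac{1}{7 + h{\left(V{\left(-3,3 \right)} \right)}} + 138\right)^{2} = \left(\frac{1}{7 + 8} + 138\right)^{2} = \left(\frac{1}{15} + 138\right)^{2} = \left(\frac{2071}{15}\right)^{2} = \frac{4289041}{225}$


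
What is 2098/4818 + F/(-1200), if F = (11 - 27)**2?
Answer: 4459/20075 ≈ 0.22212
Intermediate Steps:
F = 256 (F = (-16)**2 = 256)
2098/4818 + F/(-1200) = 2098/4818 + 256/(-1200) = 2098*(1/4818) + 256*(-1/1200) = 1049/2409 - 16/75 = 4459/20075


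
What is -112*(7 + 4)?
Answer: -1232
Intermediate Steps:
-112*(7 + 4) = -112*11 = -1232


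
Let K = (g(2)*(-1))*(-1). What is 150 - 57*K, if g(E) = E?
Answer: 36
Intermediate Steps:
K = 2 (K = (2*(-1))*(-1) = -2*(-1) = 2)
150 - 57*K = 150 - 57*2 = 150 - 114 = 36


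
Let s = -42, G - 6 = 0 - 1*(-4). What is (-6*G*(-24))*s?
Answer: -60480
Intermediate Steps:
G = 10 (G = 6 + (0 - 1*(-4)) = 6 + (0 + 4) = 6 + 4 = 10)
(-6*G*(-24))*s = (-6*10*(-24))*(-42) = -60*(-24)*(-42) = 1440*(-42) = -60480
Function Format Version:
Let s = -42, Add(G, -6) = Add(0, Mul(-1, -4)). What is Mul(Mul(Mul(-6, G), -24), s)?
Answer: -60480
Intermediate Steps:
G = 10 (G = Add(6, Add(0, Mul(-1, -4))) = Add(6, Add(0, 4)) = Add(6, 4) = 10)
Mul(Mul(Mul(-6, G), -24), s) = Mul(Mul(Mul(-6, 10), -24), -42) = Mul(Mul(-60, -24), -42) = Mul(1440, -42) = -60480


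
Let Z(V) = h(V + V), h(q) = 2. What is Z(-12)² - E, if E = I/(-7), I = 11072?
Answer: 11100/7 ≈ 1585.7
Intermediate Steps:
Z(V) = 2
E = -11072/7 (E = 11072/(-7) = 11072*(-⅐) = -11072/7 ≈ -1581.7)
Z(-12)² - E = 2² - 1*(-11072/7) = 4 + 11072/7 = 11100/7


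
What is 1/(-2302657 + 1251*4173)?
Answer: 1/2917766 ≈ 3.4273e-7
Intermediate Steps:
1/(-2302657 + 1251*4173) = 1/(-2302657 + 5220423) = 1/2917766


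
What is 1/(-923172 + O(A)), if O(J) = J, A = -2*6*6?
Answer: -1/923244 ≈ -1.0831e-6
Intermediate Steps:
A = -72 (A = -12*6 = -72)
1/(-923172 + O(A)) = 1/(-923172 - 72) = 1/(-923244) = -1/923244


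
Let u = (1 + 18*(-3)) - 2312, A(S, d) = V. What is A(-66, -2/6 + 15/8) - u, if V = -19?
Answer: 2346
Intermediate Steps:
A(S, d) = -19
u = -2365 (u = (1 - 54) - 2312 = -53 - 2312 = -2365)
A(-66, -2/6 + 15/8) - u = -19 - 1*(-2365) = -19 + 2365 = 2346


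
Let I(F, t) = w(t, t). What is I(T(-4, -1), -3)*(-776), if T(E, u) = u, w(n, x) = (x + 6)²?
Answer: -6984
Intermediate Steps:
w(n, x) = (6 + x)²
I(F, t) = (6 + t)²
I(T(-4, -1), -3)*(-776) = (6 - 3)²*(-776) = 3²*(-776) = 9*(-776) = -6984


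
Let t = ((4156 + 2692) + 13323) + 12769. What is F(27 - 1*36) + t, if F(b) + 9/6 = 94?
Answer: 66065/2 ≈ 33033.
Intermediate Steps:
F(b) = 185/2 (F(b) = -3/2 + 94 = 185/2)
t = 32940 (t = (6848 + 13323) + 12769 = 20171 + 12769 = 32940)
F(27 - 1*36) + t = 185/2 + 32940 = 66065/2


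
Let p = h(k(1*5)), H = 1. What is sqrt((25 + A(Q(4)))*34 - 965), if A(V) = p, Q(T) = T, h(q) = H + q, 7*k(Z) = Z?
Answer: I*sqrt(2779)/7 ≈ 7.5309*I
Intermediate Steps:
k(Z) = Z/7
h(q) = 1 + q
p = 12/7 (p = 1 + (1*5)/7 = 1 + (1/7)*5 = 1 + 5/7 = 12/7 ≈ 1.7143)
A(V) = 12/7
sqrt((25 + A(Q(4)))*34 - 965) = sqrt((25 + 12/7)*34 - 965) = sqrt((187/7)*34 - 965) = sqrt(6358/7 - 965) = sqrt(-397/7) = I*sqrt(2779)/7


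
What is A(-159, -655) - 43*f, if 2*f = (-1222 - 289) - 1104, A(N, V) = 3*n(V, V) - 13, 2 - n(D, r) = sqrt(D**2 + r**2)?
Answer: 112431/2 - 1965*sqrt(2) ≈ 53437.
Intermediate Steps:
n(D, r) = 2 - sqrt(D**2 + r**2)
A(N, V) = -7 - 3*sqrt(2)*sqrt(V**2) (A(N, V) = 3*(2 - sqrt(V**2 + V**2)) - 13 = 3*(2 - sqrt(2*V**2)) - 13 = 3*(2 - sqrt(2)*sqrt(V**2)) - 13 = (6 - 3*sqrt(2)*sqrt(V**2)) - 13 = -7 - 3*sqrt(2)*sqrt(V**2))
f = -2615/2 (f = ((-1222 - 289) - 1104)/2 = (-1511 - 1104)/2 = (1/2)*(-2615) = -2615/2 ≈ -1307.5)
A(-159, -655) - 43*f = (-7 - 3*sqrt(2)*sqrt((-655)**2)) - 43*(-2615/2) = (-7 - 3*sqrt(2)*sqrt(429025)) + 112445/2 = (-7 - 3*sqrt(2)*655) + 112445/2 = (-7 - 1965*sqrt(2)) + 112445/2 = 112431/2 - 1965*sqrt(2)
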